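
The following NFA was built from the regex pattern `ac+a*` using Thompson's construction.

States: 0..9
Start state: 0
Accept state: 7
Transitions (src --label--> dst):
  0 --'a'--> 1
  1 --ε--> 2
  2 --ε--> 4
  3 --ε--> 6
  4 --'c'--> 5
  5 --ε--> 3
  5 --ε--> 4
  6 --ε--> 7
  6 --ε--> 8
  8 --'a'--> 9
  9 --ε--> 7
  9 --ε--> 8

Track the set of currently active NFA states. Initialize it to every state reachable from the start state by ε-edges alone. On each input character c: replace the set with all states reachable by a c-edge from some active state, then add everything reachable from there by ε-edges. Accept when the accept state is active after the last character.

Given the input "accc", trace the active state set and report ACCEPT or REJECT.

Answer: ACCEPT

Steps:
initial (ε-close {0}): {0}
'a' @ 1: {1,2,4}
'c' @ 2: {3,4,5,6,7,8}  [accepting]
'c' @ 3: {3,4,5,6,7,8}  [accepting]
'c' @ 4: {3,4,5,6,7,8}  [accepting]
final: {3,4,5,6,7,8}; accept 7 in set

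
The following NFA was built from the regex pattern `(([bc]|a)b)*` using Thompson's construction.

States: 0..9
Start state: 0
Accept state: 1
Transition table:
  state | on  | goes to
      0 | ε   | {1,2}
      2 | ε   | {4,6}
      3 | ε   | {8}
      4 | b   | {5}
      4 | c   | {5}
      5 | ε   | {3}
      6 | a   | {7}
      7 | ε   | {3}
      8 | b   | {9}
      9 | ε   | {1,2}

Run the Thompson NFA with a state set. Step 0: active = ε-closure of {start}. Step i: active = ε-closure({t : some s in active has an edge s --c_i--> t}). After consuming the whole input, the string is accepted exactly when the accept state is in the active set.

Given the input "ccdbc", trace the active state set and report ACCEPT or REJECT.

S₀ = ε-closure({0}) = {0,1,2,4,6}
'c' @ 1: {3,5,8}
'c' @ 2: {}  — state set empty
rest 'dbc' ignored (set empty)
after full input: {}  (accept=1 not in)

Answer: REJECT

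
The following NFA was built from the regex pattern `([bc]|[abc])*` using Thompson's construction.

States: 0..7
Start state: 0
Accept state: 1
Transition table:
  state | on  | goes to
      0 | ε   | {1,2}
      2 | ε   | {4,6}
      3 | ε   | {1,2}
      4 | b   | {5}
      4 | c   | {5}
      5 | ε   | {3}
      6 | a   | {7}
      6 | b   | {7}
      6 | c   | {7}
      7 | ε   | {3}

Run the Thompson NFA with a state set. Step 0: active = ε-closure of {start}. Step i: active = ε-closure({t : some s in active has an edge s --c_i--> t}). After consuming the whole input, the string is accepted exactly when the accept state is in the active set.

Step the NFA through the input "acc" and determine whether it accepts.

Answer: ACCEPT

Steps:
S₀ = ε-closure({0}) = {0,1,2,4,6}
'a' @ 1: {1,2,3,4,6,7}  ✓accept
'c' @ 2: {1,2,3,4,5,6,7}  ✓accept
'c' @ 3: {1,2,3,4,5,6,7}  ✓accept
final: {1,2,3,4,5,6,7}; accept 1 in set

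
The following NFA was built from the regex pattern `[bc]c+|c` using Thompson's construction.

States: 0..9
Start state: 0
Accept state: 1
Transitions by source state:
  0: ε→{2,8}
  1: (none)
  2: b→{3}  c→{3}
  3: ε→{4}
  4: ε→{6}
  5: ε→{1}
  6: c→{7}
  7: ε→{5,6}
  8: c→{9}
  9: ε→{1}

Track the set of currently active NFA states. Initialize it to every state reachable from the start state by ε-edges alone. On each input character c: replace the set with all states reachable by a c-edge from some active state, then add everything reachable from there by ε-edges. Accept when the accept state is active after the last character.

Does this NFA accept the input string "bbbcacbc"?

initial (ε-close {0}): {0,2,8}
'b' @ 1: {3,4,6}
'b' @ 2: {}  — state set empty
rest 'bcacbc' ignored (set empty)
final: {}; accept 1 not in set

Answer: REJECT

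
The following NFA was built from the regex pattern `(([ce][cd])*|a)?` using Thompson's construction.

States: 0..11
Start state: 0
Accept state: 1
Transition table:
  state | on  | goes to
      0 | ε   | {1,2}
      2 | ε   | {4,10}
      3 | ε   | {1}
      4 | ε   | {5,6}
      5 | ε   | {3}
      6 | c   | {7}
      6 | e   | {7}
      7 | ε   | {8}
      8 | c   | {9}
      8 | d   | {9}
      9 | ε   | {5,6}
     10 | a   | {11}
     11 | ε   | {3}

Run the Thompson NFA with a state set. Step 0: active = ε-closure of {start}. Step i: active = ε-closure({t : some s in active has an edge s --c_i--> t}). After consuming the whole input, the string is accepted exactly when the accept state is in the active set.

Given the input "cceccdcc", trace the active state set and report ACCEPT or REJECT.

Answer: ACCEPT

Trace:
S₀ = ε-closure({0}) = {0,1,2,3,4,5,6,10}
'c' @ 1: {7,8}
'c' @ 2: {1,3,5,6,9}  (accept∈set)
'e' @ 3: {7,8}
'c' @ 4: {1,3,5,6,9}  (accept∈set)
'c' @ 5: {7,8}
'd' @ 6: {1,3,5,6,9}  (accept∈set)
'c' @ 7: {7,8}
'c' @ 8: {1,3,5,6,9}  (accept∈set)
after full input: {1,3,5,6,9}  (accept=1 in)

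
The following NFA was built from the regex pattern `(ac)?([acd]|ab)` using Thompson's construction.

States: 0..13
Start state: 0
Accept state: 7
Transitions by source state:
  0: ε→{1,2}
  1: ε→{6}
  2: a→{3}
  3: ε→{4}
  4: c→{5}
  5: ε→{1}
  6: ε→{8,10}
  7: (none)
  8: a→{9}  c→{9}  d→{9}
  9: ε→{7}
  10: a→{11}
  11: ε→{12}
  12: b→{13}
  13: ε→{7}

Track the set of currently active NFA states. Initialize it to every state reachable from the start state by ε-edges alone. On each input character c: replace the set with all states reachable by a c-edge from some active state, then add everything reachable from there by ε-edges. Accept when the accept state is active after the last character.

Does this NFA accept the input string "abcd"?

Answer: REJECT

Trace:
S₀ = ε-closure({0}) = {0,1,2,6,8,10}
'a' @ 1: {3,4,7,9,11,12}  ✓accept
'b' @ 2: {7,13}  ✓accept
'c' @ 3: {}  — dead — no transitions
rest 'd' ignored (set empty)
after full input: {}  (accept=7 not in)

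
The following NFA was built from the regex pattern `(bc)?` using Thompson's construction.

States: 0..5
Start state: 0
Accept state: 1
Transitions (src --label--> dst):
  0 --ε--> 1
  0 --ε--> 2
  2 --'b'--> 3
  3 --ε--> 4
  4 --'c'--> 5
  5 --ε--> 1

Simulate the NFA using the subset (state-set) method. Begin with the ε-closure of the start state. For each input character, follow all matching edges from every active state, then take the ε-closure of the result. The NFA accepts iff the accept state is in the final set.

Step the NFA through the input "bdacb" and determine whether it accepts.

start: ε-closure({0}) = {0,1,2}
'b' @ 1: {3,4}
'd' @ 2: {}  — no active states
rest 'acb' ignored (set empty)
final: {}; accept 1 not in set

Answer: REJECT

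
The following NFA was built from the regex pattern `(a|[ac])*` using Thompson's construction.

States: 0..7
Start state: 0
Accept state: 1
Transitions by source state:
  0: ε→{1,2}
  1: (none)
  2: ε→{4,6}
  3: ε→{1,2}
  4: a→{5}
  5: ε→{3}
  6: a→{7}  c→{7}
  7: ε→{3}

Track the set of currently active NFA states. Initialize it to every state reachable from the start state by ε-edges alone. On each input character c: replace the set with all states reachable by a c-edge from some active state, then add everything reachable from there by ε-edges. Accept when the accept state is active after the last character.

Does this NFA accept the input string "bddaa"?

Answer: REJECT

Steps:
start: ε-closure({0}) = {0,1,2,4,6}
'b' @ 1: {}  — state set empty
rest 'ddaa' ignored (set empty)
final: {}; accept 1 not in set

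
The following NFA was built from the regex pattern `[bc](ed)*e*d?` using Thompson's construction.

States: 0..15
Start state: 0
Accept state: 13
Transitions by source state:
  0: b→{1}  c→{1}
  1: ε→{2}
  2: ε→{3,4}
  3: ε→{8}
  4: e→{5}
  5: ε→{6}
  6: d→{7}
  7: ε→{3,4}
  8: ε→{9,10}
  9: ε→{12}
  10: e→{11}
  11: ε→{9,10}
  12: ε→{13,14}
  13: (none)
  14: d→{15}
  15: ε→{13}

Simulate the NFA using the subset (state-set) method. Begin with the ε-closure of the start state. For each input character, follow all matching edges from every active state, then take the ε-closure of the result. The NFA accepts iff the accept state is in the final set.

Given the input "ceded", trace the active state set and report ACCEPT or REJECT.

Answer: ACCEPT

Trace:
start: ε-closure({0}) = {0}
'c' @ 1: {1,2,3,4,8,9,10,12,13,14}  ✓accept
'e' @ 2: {5,6,9,10,11,12,13,14}  ✓accept
'd' @ 3: {3,4,7,8,9,10,12,13,14,15}  ✓accept
'e' @ 4: {5,6,9,10,11,12,13,14}  ✓accept
'd' @ 5: {3,4,7,8,9,10,12,13,14,15}  ✓accept
after full input: {3,4,7,8,9,10,12,13,14,15}  (accept=13 in)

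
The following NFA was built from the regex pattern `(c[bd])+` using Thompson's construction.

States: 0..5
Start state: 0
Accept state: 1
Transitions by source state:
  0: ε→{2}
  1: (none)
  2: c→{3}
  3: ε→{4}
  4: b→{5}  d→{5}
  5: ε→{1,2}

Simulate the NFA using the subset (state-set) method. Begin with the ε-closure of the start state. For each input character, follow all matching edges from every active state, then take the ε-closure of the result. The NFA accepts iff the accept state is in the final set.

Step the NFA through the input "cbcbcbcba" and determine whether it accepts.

Answer: REJECT

Steps:
initial (ε-close {0}): {0,2}
'c' @ 1: {3,4}
'b' @ 2: {1,2,5}  (accept∈set)
'c' @ 3: {3,4}
'b' @ 4: {1,2,5}  (accept∈set)
'c' @ 5: {3,4}
'b' @ 6: {1,2,5}  (accept∈set)
'c' @ 7: {3,4}
'b' @ 8: {1,2,5}  (accept∈set)
'a' @ 9: {}  — dead — no transitions
after full input: {}  (accept=1 not in)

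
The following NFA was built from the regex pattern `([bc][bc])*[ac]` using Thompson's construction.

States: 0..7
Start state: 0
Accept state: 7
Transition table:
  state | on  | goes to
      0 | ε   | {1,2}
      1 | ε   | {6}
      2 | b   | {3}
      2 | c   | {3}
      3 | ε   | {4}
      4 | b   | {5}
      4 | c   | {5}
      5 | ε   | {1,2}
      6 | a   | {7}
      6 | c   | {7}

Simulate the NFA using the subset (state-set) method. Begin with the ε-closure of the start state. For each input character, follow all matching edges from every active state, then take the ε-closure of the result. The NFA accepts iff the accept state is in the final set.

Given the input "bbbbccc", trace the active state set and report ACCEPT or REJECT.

Answer: ACCEPT

Steps:
initial (ε-close {0}): {0,1,2,6}
'b' @ 1: {3,4}
'b' @ 2: {1,2,5,6}
'b' @ 3: {3,4}
'b' @ 4: {1,2,5,6}
'c' @ 5: {3,4,7}  ✓accept
'c' @ 6: {1,2,5,6}
'c' @ 7: {3,4,7}  ✓accept
final: {3,4,7}; accept 7 in set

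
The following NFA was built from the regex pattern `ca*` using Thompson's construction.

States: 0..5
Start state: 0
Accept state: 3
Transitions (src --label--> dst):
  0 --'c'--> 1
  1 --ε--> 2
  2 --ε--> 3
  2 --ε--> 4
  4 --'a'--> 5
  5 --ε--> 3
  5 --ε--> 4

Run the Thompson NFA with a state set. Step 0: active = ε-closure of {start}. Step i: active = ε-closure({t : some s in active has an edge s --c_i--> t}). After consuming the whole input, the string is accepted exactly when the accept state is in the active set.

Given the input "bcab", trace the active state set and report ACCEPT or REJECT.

Answer: REJECT

Steps:
start: ε-closure({0}) = {0}
'b' @ 1: {}  — dead — no transitions
rest 'cab' ignored (set empty)
after full input: {}  (accept=3 not in)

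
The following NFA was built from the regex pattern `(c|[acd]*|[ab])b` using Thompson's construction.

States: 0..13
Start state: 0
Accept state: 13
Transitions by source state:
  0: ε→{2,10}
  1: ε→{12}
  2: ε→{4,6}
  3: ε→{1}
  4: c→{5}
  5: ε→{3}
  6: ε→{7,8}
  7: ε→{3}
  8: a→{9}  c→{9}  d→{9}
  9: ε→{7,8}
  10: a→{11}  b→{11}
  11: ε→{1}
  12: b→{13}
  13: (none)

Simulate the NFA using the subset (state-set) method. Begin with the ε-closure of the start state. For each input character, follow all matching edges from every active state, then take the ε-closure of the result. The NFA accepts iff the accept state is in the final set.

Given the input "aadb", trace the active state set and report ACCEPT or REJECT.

Answer: ACCEPT

Derivation:
S₀ = ε-closure({0}) = {0,1,2,3,4,6,7,8,10,12}
'a' @ 1: {1,3,7,8,9,11,12}
'a' @ 2: {1,3,7,8,9,12}
'd' @ 3: {1,3,7,8,9,12}
'b' @ 4: {13}  [accepting]
after full input: {13}  (accept=13 in)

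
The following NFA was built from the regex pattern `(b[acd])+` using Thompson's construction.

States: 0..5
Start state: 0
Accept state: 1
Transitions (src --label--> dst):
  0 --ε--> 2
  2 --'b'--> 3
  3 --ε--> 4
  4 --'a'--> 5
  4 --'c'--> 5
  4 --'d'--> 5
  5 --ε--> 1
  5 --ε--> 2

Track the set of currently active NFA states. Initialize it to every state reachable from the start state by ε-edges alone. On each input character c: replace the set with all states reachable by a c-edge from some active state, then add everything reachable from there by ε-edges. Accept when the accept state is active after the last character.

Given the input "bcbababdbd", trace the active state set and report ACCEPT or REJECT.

S₀ = ε-closure({0}) = {0,2}
'b' @ 1: {3,4}
'c' @ 2: {1,2,5}  [accepting]
'b' @ 3: {3,4}
'a' @ 4: {1,2,5}  [accepting]
'b' @ 5: {3,4}
'a' @ 6: {1,2,5}  [accepting]
'b' @ 7: {3,4}
'd' @ 8: {1,2,5}  [accepting]
'b' @ 9: {3,4}
'd' @ 10: {1,2,5}  [accepting]
after full input: {1,2,5}  (accept=1 in)

Answer: ACCEPT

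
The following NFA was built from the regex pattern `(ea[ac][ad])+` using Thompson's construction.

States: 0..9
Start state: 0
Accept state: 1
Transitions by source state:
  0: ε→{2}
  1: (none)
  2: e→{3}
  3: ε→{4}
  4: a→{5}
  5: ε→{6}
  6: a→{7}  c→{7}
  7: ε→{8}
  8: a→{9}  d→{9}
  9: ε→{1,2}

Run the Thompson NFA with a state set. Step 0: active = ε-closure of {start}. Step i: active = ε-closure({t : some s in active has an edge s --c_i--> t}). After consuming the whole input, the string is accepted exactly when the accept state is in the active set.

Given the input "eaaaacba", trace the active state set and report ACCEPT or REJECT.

S₀ = ε-closure({0}) = {0,2}
'e' @ 1: {3,4}
'a' @ 2: {5,6}
'a' @ 3: {7,8}
'a' @ 4: {1,2,9}  (accept∈set)
'a' @ 5: {}  — no active states
rest 'cba' ignored (set empty)
final: {}; accept 1 not in set

Answer: REJECT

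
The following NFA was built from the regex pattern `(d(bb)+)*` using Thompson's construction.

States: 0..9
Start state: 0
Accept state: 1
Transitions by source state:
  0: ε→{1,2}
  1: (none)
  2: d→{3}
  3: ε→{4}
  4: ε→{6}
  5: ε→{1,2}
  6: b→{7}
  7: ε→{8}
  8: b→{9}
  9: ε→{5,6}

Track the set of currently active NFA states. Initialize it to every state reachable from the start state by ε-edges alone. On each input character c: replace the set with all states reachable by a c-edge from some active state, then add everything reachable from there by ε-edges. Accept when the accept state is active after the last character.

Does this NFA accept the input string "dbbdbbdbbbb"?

start: ε-closure({0}) = {0,1,2}
'd' @ 1: {3,4,6}
'b' @ 2: {7,8}
'b' @ 3: {1,2,5,6,9}  ✓accept
'd' @ 4: {3,4,6}
'b' @ 5: {7,8}
'b' @ 6: {1,2,5,6,9}  ✓accept
'd' @ 7: {3,4,6}
'b' @ 8: {7,8}
'b' @ 9: {1,2,5,6,9}  ✓accept
'b' @ 10: {7,8}
'b' @ 11: {1,2,5,6,9}  ✓accept
final: {1,2,5,6,9}; accept 1 in set

Answer: ACCEPT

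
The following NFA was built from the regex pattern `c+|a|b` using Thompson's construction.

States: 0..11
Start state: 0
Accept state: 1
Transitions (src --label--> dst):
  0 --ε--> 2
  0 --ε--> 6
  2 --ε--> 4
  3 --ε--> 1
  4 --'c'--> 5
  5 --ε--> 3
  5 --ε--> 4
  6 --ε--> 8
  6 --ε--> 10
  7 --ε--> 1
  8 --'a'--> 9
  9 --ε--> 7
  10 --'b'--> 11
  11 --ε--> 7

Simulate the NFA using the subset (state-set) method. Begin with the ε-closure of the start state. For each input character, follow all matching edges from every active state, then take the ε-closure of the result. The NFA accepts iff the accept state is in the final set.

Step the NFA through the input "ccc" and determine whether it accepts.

Answer: ACCEPT

Trace:
initial (ε-close {0}): {0,2,4,6,8,10}
'c' @ 1: {1,3,4,5}  (accept∈set)
'c' @ 2: {1,3,4,5}  (accept∈set)
'c' @ 3: {1,3,4,5}  (accept∈set)
after full input: {1,3,4,5}  (accept=1 in)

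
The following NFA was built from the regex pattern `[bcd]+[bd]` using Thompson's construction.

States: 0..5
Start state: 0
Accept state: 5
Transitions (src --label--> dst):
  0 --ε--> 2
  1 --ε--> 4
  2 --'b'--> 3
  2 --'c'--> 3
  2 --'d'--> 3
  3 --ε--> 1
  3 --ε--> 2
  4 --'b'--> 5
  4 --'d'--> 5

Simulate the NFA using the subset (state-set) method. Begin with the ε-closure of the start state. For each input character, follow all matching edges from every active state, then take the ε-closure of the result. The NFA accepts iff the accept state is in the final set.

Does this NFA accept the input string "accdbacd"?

Answer: REJECT

Trace:
initial (ε-close {0}): {0,2}
'a' @ 1: {}  — dead — no transitions
rest 'ccdbacd' ignored (set empty)
after full input: {}  (accept=5 not in)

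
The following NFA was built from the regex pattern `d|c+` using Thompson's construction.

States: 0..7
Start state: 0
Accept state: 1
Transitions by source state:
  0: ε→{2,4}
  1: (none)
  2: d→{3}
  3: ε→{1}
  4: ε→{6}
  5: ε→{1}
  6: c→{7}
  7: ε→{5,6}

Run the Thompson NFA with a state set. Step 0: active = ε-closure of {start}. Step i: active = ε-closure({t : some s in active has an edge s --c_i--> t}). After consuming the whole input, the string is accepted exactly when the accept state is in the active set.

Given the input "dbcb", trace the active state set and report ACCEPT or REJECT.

Answer: REJECT

Steps:
start: ε-closure({0}) = {0,2,4,6}
'd' @ 1: {1,3}  [accepting]
'b' @ 2: {}  — dead — no transitions
rest 'cb' ignored (set empty)
end set {} — state 1 not in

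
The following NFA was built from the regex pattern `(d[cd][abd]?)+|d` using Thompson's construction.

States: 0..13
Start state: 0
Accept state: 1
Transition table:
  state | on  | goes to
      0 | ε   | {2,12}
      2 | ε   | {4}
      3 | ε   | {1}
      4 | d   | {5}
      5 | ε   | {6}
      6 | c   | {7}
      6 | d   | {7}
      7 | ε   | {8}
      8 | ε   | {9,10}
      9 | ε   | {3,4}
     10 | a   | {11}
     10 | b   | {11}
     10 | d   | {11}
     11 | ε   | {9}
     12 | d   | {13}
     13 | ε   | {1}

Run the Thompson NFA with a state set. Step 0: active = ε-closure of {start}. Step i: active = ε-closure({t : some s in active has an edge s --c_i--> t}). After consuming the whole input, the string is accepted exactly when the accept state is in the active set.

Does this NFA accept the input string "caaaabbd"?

start: ε-closure({0}) = {0,2,4,12}
'c' @ 1: {}  — state set empty
rest 'aaaabbd' ignored (set empty)
end set {} — state 1 not in

Answer: REJECT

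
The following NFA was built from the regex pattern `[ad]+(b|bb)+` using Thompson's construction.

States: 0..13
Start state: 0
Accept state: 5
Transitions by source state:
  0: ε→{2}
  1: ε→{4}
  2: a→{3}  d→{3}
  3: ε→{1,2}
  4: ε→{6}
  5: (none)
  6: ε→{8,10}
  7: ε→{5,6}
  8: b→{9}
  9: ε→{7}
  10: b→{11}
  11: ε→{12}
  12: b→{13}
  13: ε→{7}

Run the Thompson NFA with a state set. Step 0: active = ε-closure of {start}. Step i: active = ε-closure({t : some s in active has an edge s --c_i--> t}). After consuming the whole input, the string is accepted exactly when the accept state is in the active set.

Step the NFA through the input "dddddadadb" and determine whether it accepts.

initial (ε-close {0}): {0,2}
'd' @ 1: {1,2,3,4,6,8,10}
'd' @ 2: {1,2,3,4,6,8,10}
'd' @ 3: {1,2,3,4,6,8,10}
'd' @ 4: {1,2,3,4,6,8,10}
'd' @ 5: {1,2,3,4,6,8,10}
'a' @ 6: {1,2,3,4,6,8,10}
'd' @ 7: {1,2,3,4,6,8,10}
'a' @ 8: {1,2,3,4,6,8,10}
'd' @ 9: {1,2,3,4,6,8,10}
'b' @ 10: {5,6,7,8,9,10,11,12}  (accept∈set)
after full input: {5,6,7,8,9,10,11,12}  (accept=5 in)

Answer: ACCEPT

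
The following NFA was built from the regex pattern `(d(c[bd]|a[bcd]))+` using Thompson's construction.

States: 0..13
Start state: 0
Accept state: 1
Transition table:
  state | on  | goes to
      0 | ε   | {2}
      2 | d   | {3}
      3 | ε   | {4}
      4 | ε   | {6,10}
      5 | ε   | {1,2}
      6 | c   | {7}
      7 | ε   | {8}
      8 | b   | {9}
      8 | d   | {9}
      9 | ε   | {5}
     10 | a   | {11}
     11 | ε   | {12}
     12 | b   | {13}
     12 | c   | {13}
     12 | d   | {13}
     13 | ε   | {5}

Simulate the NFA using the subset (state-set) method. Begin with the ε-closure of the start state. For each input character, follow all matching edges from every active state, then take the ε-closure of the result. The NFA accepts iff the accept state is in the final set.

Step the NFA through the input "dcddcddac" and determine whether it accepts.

start: ε-closure({0}) = {0,2}
'd' @ 1: {3,4,6,10}
'c' @ 2: {7,8}
'd' @ 3: {1,2,5,9}  ✓accept
'd' @ 4: {3,4,6,10}
'c' @ 5: {7,8}
'd' @ 6: {1,2,5,9}  ✓accept
'd' @ 7: {3,4,6,10}
'a' @ 8: {11,12}
'c' @ 9: {1,2,5,13}  ✓accept
final: {1,2,5,13}; accept 1 in set

Answer: ACCEPT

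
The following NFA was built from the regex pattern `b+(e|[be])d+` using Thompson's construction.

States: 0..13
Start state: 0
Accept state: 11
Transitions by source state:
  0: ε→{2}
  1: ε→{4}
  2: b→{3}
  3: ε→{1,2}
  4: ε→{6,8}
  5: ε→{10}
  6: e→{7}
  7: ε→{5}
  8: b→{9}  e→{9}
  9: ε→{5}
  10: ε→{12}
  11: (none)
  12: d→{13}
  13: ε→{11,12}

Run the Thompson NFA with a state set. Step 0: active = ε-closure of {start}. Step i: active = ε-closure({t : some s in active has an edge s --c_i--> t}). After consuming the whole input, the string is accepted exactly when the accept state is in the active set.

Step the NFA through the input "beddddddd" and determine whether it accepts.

Answer: ACCEPT

Steps:
S₀ = ε-closure({0}) = {0,2}
'b' @ 1: {1,2,3,4,6,8}
'e' @ 2: {5,7,9,10,12}
'd' @ 3: {11,12,13}  [accepting]
'd' @ 4: {11,12,13}  [accepting]
'd' @ 5: {11,12,13}  [accepting]
'd' @ 6: {11,12,13}  [accepting]
'd' @ 7: {11,12,13}  [accepting]
'd' @ 8: {11,12,13}  [accepting]
'd' @ 9: {11,12,13}  [accepting]
final: {11,12,13}; accept 11 in set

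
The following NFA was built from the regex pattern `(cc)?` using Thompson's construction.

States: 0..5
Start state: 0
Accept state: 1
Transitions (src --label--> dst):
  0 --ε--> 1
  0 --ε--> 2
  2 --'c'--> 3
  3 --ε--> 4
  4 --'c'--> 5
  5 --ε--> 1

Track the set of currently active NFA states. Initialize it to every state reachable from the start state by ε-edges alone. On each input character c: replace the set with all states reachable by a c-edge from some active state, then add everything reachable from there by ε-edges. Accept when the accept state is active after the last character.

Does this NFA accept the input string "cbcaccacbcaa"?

start: ε-closure({0}) = {0,1,2}
'c' @ 1: {3,4}
'b' @ 2: {}  — dead — no transitions
rest 'caccacbcaa' ignored (set empty)
end set {} — state 1 not in

Answer: REJECT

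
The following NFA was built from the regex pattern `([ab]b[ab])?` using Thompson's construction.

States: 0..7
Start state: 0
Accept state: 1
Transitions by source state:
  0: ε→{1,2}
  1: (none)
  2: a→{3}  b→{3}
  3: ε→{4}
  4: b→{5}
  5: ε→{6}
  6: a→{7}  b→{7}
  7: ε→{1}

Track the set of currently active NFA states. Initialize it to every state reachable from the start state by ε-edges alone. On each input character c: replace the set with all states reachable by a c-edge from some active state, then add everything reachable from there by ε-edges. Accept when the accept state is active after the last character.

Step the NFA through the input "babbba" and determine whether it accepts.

start: ε-closure({0}) = {0,1,2}
'b' @ 1: {3,4}
'a' @ 2: {}  — state set empty
rest 'bbba' ignored (set empty)
after full input: {}  (accept=1 not in)

Answer: REJECT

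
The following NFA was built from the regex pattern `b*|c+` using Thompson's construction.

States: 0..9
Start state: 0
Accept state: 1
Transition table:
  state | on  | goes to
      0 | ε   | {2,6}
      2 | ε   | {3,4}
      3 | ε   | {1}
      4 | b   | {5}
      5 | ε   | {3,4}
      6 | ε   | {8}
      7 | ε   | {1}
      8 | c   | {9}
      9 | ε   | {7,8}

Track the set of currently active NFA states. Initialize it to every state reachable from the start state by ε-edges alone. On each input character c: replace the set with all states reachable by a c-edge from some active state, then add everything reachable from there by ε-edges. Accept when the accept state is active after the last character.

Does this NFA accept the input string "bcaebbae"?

Answer: REJECT

Trace:
S₀ = ε-closure({0}) = {0,1,2,3,4,6,8}
'b' @ 1: {1,3,4,5}  (accept∈set)
'c' @ 2: {}  — dead — no transitions
rest 'aebbae' ignored (set empty)
final: {}; accept 1 not in set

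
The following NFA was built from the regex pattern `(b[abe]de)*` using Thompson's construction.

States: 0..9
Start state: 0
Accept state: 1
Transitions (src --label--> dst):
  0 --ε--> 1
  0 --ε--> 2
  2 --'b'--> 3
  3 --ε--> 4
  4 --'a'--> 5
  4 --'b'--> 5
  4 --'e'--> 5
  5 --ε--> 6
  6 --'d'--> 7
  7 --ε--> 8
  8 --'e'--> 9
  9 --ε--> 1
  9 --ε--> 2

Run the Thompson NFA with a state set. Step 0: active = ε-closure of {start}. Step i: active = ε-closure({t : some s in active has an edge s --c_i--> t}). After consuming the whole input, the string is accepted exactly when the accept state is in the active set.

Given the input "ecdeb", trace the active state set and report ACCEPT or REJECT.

start: ε-closure({0}) = {0,1,2}
'e' @ 1: {}  — no active states
rest 'cdeb' ignored (set empty)
after full input: {}  (accept=1 not in)

Answer: REJECT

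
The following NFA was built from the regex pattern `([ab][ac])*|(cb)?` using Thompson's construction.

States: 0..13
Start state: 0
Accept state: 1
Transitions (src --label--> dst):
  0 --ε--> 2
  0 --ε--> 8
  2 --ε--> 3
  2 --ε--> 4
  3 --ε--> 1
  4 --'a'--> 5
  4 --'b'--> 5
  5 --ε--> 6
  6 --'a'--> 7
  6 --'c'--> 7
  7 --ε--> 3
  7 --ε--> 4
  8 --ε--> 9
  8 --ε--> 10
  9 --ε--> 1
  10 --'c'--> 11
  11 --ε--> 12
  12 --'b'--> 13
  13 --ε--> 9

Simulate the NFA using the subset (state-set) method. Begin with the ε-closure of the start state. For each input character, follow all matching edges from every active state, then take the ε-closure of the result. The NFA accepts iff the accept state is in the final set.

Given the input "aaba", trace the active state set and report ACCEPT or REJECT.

initial (ε-close {0}): {0,1,2,3,4,8,9,10}
'a' @ 1: {5,6}
'a' @ 2: {1,3,4,7}  [accepting]
'b' @ 3: {5,6}
'a' @ 4: {1,3,4,7}  [accepting]
final: {1,3,4,7}; accept 1 in set

Answer: ACCEPT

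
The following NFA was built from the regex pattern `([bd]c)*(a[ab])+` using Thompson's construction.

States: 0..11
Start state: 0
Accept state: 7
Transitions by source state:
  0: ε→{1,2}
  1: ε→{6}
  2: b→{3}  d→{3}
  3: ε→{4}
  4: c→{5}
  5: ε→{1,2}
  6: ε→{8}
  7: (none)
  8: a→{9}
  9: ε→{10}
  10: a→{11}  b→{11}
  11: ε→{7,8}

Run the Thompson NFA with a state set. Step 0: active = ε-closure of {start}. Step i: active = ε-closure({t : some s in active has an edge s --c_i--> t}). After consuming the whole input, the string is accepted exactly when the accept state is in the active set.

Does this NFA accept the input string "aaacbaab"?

initial (ε-close {0}): {0,1,2,6,8}
'a' @ 1: {9,10}
'a' @ 2: {7,8,11}  ✓accept
'a' @ 3: {9,10}
'c' @ 4: {}  — dead — no transitions
rest 'baab' ignored (set empty)
after full input: {}  (accept=7 not in)

Answer: REJECT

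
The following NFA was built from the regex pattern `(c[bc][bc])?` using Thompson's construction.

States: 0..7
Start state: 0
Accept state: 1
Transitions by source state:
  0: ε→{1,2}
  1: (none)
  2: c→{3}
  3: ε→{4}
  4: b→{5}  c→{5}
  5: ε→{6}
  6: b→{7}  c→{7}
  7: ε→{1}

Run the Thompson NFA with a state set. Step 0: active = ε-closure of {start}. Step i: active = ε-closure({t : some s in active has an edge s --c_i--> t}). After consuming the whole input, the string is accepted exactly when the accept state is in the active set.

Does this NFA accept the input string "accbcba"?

Answer: REJECT

Derivation:
start: ε-closure({0}) = {0,1,2}
'a' @ 1: {}  — state set empty
rest 'ccbcba' ignored (set empty)
final: {}; accept 1 not in set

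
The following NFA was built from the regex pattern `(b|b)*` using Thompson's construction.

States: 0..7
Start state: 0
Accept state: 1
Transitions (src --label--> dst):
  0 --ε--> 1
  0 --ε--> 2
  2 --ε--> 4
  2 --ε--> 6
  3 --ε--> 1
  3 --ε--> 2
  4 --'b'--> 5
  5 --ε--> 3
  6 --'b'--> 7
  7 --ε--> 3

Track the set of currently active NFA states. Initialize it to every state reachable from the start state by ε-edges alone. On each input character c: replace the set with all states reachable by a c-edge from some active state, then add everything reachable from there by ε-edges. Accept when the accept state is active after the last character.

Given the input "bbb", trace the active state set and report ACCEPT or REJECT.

start: ε-closure({0}) = {0,1,2,4,6}
'b' @ 1: {1,2,3,4,5,6,7}  [accepting]
'b' @ 2: {1,2,3,4,5,6,7}  [accepting]
'b' @ 3: {1,2,3,4,5,6,7}  [accepting]
final: {1,2,3,4,5,6,7}; accept 1 in set

Answer: ACCEPT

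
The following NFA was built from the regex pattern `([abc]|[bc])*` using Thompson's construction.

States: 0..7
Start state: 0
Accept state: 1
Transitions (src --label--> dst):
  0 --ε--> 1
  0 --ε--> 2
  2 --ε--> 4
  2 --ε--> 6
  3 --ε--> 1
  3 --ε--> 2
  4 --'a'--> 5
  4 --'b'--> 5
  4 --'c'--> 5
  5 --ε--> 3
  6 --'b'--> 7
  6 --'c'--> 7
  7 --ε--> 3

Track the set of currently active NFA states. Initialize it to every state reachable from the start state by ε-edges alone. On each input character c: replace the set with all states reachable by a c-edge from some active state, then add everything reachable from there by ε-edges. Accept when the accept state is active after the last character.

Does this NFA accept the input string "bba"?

Answer: ACCEPT

Derivation:
start: ε-closure({0}) = {0,1,2,4,6}
'b' @ 1: {1,2,3,4,5,6,7}  [accepting]
'b' @ 2: {1,2,3,4,5,6,7}  [accepting]
'a' @ 3: {1,2,3,4,5,6}  [accepting]
after full input: {1,2,3,4,5,6}  (accept=1 in)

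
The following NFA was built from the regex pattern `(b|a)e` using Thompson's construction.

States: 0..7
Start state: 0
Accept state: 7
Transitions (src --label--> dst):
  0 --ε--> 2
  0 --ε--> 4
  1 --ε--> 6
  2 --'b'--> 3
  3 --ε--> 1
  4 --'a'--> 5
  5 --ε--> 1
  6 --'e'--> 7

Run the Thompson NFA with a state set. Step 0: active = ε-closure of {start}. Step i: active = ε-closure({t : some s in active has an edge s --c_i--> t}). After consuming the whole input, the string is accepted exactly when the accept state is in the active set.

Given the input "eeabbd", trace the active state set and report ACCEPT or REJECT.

initial (ε-close {0}): {0,2,4}
'e' @ 1: {}  — dead — no transitions
rest 'eabbd' ignored (set empty)
final: {}; accept 7 not in set

Answer: REJECT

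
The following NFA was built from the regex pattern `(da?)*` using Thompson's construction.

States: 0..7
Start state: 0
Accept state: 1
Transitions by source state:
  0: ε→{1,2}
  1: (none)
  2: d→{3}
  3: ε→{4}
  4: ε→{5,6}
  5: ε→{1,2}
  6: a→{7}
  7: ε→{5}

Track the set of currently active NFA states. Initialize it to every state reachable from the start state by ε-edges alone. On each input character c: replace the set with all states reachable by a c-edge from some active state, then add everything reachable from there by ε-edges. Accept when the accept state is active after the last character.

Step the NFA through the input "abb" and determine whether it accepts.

S₀ = ε-closure({0}) = {0,1,2}
'a' @ 1: {}  — dead — no transitions
rest 'bb' ignored (set empty)
end set {} — state 1 not in

Answer: REJECT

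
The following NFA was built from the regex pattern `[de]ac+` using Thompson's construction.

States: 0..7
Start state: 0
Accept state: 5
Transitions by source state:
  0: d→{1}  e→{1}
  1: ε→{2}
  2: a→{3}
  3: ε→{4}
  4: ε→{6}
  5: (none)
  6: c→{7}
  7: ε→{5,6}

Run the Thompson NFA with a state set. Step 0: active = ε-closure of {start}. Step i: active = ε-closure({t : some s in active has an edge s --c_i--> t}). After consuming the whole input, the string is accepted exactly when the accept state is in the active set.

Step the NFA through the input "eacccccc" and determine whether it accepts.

Answer: ACCEPT

Trace:
S₀ = ε-closure({0}) = {0}
'e' @ 1: {1,2}
'a' @ 2: {3,4,6}
'c' @ 3: {5,6,7}  (accept∈set)
'c' @ 4: {5,6,7}  (accept∈set)
'c' @ 5: {5,6,7}  (accept∈set)
'c' @ 6: {5,6,7}  (accept∈set)
'c' @ 7: {5,6,7}  (accept∈set)
'c' @ 8: {5,6,7}  (accept∈set)
final: {5,6,7}; accept 5 in set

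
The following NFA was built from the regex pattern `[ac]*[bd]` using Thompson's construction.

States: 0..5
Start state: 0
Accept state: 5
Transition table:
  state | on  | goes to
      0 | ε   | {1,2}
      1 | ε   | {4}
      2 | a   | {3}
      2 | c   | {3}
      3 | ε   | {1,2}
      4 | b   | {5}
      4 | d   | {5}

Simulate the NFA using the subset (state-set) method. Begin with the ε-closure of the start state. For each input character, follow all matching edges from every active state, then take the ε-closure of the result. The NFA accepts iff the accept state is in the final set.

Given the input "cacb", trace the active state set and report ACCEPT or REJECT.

S₀ = ε-closure({0}) = {0,1,2,4}
'c' @ 1: {1,2,3,4}
'a' @ 2: {1,2,3,4}
'c' @ 3: {1,2,3,4}
'b' @ 4: {5}  [accepting]
final: {5}; accept 5 in set

Answer: ACCEPT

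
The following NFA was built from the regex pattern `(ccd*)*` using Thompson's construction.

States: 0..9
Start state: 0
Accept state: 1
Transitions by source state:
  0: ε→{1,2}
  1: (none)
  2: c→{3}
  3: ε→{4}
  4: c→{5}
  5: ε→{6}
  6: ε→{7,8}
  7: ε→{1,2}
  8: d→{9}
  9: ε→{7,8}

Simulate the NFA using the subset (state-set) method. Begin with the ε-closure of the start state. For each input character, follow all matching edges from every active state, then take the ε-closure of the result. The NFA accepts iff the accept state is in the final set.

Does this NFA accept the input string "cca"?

Answer: REJECT

Derivation:
S₀ = ε-closure({0}) = {0,1,2}
'c' @ 1: {3,4}
'c' @ 2: {1,2,5,6,7,8}  (accept∈set)
'a' @ 3: {}  — state set empty
end set {} — state 1 not in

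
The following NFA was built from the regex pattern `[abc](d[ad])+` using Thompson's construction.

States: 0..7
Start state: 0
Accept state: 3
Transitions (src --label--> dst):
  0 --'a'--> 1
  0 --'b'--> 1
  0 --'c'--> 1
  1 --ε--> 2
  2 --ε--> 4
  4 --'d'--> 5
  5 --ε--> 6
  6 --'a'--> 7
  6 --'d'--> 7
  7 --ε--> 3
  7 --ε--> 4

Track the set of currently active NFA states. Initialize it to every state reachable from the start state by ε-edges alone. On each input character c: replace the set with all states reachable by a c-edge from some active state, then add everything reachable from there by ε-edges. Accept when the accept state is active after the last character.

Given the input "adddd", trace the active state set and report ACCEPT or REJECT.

Answer: ACCEPT

Derivation:
initial (ε-close {0}): {0}
'a' @ 1: {1,2,4}
'd' @ 2: {5,6}
'd' @ 3: {3,4,7}  [accepting]
'd' @ 4: {5,6}
'd' @ 5: {3,4,7}  [accepting]
end set {3,4,7} — state 3 in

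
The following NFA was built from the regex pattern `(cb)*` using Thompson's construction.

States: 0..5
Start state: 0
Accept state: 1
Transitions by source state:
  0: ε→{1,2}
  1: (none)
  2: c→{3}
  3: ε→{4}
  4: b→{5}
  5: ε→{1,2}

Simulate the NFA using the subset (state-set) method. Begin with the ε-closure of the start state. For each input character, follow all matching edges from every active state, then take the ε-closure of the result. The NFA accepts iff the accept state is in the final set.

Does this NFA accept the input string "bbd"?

Answer: REJECT

Steps:
initial (ε-close {0}): {0,1,2}
'b' @ 1: {}  — state set empty
rest 'bd' ignored (set empty)
final: {}; accept 1 not in set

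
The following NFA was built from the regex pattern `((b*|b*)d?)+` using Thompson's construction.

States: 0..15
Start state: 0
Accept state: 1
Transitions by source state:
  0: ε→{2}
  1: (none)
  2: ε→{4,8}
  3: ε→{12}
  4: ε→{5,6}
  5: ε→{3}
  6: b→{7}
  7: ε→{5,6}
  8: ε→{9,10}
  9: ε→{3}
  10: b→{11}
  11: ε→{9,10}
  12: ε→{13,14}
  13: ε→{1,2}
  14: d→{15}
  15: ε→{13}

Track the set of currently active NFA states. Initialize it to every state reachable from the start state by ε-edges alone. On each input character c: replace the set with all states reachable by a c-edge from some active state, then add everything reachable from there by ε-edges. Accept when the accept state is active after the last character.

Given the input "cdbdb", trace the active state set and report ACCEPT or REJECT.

S₀ = ε-closure({0}) = {0,1,2,3,4,5,6,8,9,10,12,13,14}
'c' @ 1: {}  — dead — no transitions
rest 'dbdb' ignored (set empty)
final: {}; accept 1 not in set

Answer: REJECT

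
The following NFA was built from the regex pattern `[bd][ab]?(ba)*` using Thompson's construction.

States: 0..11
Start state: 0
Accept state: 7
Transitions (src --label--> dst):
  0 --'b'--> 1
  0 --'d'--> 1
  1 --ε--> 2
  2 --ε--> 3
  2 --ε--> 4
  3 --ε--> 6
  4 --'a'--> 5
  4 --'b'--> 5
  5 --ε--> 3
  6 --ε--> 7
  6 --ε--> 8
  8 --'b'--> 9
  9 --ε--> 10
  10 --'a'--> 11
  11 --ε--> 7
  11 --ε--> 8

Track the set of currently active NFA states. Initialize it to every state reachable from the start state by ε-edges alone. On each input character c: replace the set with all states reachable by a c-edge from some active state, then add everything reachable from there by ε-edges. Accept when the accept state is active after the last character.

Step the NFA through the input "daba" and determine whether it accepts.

Answer: ACCEPT

Trace:
initial (ε-close {0}): {0}
'd' @ 1: {1,2,3,4,6,7,8}  [accepting]
'a' @ 2: {3,5,6,7,8}  [accepting]
'b' @ 3: {9,10}
'a' @ 4: {7,8,11}  [accepting]
after full input: {7,8,11}  (accept=7 in)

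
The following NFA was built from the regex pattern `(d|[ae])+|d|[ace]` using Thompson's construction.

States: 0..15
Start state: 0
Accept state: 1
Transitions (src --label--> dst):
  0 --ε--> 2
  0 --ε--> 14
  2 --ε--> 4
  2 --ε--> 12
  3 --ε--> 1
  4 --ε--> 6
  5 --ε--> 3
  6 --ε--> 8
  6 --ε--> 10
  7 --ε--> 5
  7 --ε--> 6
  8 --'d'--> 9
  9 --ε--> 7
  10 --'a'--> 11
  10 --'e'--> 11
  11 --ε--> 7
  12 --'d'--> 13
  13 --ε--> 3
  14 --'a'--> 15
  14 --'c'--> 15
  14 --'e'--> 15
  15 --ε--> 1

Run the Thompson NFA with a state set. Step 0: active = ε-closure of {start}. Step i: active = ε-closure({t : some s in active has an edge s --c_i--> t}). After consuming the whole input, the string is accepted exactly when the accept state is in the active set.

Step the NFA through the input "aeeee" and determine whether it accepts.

Answer: ACCEPT

Trace:
S₀ = ε-closure({0}) = {0,2,4,6,8,10,12,14}
'a' @ 1: {1,3,5,6,7,8,10,11,15}  ✓accept
'e' @ 2: {1,3,5,6,7,8,10,11}  ✓accept
'e' @ 3: {1,3,5,6,7,8,10,11}  ✓accept
'e' @ 4: {1,3,5,6,7,8,10,11}  ✓accept
'e' @ 5: {1,3,5,6,7,8,10,11}  ✓accept
after full input: {1,3,5,6,7,8,10,11}  (accept=1 in)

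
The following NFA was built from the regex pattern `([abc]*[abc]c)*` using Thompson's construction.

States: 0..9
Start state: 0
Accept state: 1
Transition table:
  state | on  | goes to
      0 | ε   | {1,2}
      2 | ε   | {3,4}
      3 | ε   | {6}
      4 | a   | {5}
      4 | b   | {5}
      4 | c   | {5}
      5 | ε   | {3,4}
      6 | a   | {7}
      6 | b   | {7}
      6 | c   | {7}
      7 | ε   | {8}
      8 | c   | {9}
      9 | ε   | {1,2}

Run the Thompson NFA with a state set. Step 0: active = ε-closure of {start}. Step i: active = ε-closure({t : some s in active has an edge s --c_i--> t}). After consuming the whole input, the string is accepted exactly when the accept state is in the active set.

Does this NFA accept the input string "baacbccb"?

Answer: REJECT

Derivation:
start: ε-closure({0}) = {0,1,2,3,4,6}
'b' @ 1: {3,4,5,6,7,8}
'a' @ 2: {3,4,5,6,7,8}
'a' @ 3: {3,4,5,6,7,8}
'c' @ 4: {1,2,3,4,5,6,7,8,9}  [accepting]
'b' @ 5: {3,4,5,6,7,8}
'c' @ 6: {1,2,3,4,5,6,7,8,9}  [accepting]
'c' @ 7: {1,2,3,4,5,6,7,8,9}  [accepting]
'b' @ 8: {3,4,5,6,7,8}
after full input: {3,4,5,6,7,8}  (accept=1 not in)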